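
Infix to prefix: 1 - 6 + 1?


left-to-right (same/higher precedence on left): tree is (+ (- 1 6) 1)
Prefix: + - 1 6 1


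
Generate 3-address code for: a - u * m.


Break into single-operator statements:
t1 = u * m
t2 = a - t1


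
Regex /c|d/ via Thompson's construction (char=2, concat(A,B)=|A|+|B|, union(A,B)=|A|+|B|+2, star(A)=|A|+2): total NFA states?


Syntax tree has 2 char leaf(s), 1 union(s), 0 star(s)
chars contribute 2×2 = 4; each union adds +2; each star adds +2
Total: 4 + 2 + 0 = 6 states


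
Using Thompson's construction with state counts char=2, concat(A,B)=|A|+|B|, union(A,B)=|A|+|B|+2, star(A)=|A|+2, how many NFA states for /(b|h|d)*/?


Syntax tree has 3 char leaf(s), 2 union(s), 1 star(s)
chars contribute 3×2 = 6; each union adds +2; each star adds +2
Total: 6 + 4 + 2 = 12 states


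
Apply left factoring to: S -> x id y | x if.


Common prefix: 'x'
Factored: S -> x S', S' -> id y | if


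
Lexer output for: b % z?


Scan left to right, longest-match per lexeme
Tokens: ID(b), OP(%), ID(z)


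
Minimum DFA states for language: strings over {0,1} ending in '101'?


Track the longest suffix of input matching a prefix of '101': 4 classes (prefixes of length 0..3)
Minimal DFA: 4 states


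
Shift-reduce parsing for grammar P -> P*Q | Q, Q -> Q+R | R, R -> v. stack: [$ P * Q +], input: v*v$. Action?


no handle; shift 'v'
Action: shift


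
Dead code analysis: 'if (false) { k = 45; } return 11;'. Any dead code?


condition is constant false, so the whole block is unreachable
Dead: 'if (false) { k = 45; }'


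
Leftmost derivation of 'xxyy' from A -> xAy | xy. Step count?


Derivation: A => xAy => xxyy
Steps: 2


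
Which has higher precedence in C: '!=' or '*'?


'*' is multiplicative (level 10); '!=' is equality (level 6)
Higher level binds tighter
'*' has higher precedence than '!='


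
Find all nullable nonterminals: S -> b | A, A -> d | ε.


A nonterminal is nullable iff some alternative derives ε (directly, or every symbol in it is nullable)
Nullable: {A, S}


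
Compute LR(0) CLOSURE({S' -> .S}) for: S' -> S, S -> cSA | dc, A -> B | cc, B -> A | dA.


Start: S' -> .S
For each item with dot before a nonterminal B, add B -> .γ for every B-production
Closure: [S' -> .S, S -> .cSA, S -> .dc]


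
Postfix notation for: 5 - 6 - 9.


Left to right (same or higher precedence on left)
Postfix: 5 6 - 9 -


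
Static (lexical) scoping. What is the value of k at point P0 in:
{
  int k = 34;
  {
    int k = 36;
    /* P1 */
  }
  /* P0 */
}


k declared in the same block as P0
k = 34


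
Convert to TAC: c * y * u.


Break into single-operator statements:
t1 = c * y
t2 = t1 * u


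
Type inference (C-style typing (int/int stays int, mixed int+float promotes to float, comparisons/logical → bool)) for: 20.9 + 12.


Operand types: float + int
Rule: mixed int/float promotes to float; int/int stays int
Result type: float


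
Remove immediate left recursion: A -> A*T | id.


Left-recursive alternatives: A*T; non-recursive: id
Introduce A': A -> idA', A' -> *TA' | ε


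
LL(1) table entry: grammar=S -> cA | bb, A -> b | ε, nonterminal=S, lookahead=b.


For [S, b]: 'b' ∈ FIRST(bb)
Entry: S -> bb


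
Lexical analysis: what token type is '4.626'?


Pattern: digits with a decimal point
Type: FLOAT_LITERAL


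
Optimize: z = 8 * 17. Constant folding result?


8 * 17 = 136 at compile time
Optimized: z = 136


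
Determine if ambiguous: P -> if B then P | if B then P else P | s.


dangling else: 'if B then if B then s else s' parses two ways
Ambiguous


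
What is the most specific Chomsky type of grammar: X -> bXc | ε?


Single nonterminal LHS, but b^n c^n is not regular
Classification: Type 2 (Context-Free)


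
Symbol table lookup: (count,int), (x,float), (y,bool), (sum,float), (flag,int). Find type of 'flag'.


Lookup 'flag' → type int


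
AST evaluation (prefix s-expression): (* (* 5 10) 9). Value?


Evaluate inner: (* 5 10) = 50
Evaluate root: (* 50 9) = 450
Result: 450


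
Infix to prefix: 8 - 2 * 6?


'*' binds tighter: tree is (- 8 (* 2 6))
Prefix: - 8 * 2 6


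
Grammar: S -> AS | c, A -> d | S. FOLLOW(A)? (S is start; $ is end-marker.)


$ ∈ FOLLOW(S). For each A -> αBβ: add FIRST(β)\{ε} to FOLLOW(B); if β nullable, add FOLLOW(A).
FOLLOW(A) = {c, d}


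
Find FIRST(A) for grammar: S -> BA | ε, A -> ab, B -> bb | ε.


Per alternative of A: FIRST(ab) = {a}
FIRST(A) = {a}


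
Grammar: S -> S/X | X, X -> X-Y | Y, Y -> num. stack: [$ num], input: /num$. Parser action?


'num' on top is the handle for Y -> num
Action: reduce (Y -> num)


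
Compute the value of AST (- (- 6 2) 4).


Evaluate inner: (- 6 2) = 4
Evaluate root: (- 4 4) = 0
Result: 0


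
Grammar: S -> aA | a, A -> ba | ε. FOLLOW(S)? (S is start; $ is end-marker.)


$ ∈ FOLLOW(S). For each A -> αBβ: add FIRST(β)\{ε} to FOLLOW(B); if β nullable, add FOLLOW(A).
FOLLOW(S) = {$}


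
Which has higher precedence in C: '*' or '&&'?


'*' is multiplicative (level 10); '&&' is logical AND (level 2)
Higher level binds tighter
'*' has higher precedence than '&&'


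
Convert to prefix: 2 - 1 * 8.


'*' binds tighter: tree is (- 2 (* 1 8))
Prefix: - 2 * 1 8


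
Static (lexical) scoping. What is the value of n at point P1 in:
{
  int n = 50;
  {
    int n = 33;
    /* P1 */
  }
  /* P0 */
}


n declared in the same block as P1
n = 33


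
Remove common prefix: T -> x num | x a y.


Common prefix: 'x'
Factored: T -> x T', T' -> num | a y


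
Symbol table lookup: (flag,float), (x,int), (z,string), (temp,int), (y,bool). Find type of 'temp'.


Lookup 'temp' → type int


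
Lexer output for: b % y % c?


Scan left to right, longest-match per lexeme
Tokens: ID(b), OP(%), ID(y), OP(%), ID(c)


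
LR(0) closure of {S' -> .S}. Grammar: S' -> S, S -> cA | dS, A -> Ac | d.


Start: S' -> .S
For each item with dot before a nonterminal B, add B -> .γ for every B-production
Closure: [S' -> .S, S -> .cA, S -> .dS]


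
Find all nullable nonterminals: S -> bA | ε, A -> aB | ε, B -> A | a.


A nonterminal is nullable iff some alternative derives ε (directly, or every symbol in it is nullable)
Nullable: {A, B, S}


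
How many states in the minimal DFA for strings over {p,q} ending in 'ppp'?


Track the longest suffix of input matching a prefix of 'ppp': 4 classes (prefixes of length 0..3)
Minimal DFA: 4 states


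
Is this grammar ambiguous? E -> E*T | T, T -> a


precedence layered via separate nonterminal T: deterministic
Unambiguous


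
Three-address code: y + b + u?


Break into single-operator statements:
t1 = y + b
t2 = t1 + u


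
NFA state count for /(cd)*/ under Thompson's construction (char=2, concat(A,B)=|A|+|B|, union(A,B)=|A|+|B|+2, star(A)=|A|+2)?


Syntax tree has 2 char leaf(s), 0 union(s), 1 star(s)
chars contribute 2×2 = 4; each union adds +2; each star adds +2
Total: 4 + 0 + 2 = 6 states


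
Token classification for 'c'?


Pattern: letter/underscore followed by alphanumerics, not a keyword
Type: IDENTIFIER


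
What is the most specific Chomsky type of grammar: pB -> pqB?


LHS has context (more than one symbol) and |LHS| ≤ |RHS|
Classification: Type 1 (Context-Sensitive)


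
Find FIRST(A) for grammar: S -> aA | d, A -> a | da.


Per alternative of A: FIRST(a) = {a}; FIRST(da) = {d}
FIRST(A) = {a, d}


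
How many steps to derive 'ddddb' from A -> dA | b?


Derivation: A => dA => ddA => dddA => ddddA => ddddb
Steps: 5


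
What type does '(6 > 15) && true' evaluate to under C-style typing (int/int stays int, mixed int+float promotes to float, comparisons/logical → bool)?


Operand types: bool && bool
Rule: logical operators take bool operands and yield bool
Result type: bool


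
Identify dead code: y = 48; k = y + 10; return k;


y is read by k's definition; k is returned
No dead code


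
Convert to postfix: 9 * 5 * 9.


Left to right (same or higher precedence on left)
Postfix: 9 5 * 9 *


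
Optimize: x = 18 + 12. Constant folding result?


18 + 12 = 30 at compile time
Optimized: x = 30


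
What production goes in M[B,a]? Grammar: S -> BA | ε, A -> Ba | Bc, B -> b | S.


For [B, a]: 'a' ∈ FIRST(S)
Entry: B -> S


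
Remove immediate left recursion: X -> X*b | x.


Left-recursive alternatives: X*b; non-recursive: x
Introduce X': X -> xX', X' -> *bX' | ε


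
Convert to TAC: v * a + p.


Break into single-operator statements:
t1 = v * a
t2 = t1 + p


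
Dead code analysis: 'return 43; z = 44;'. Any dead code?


statement follows a return and is unreachable
Dead: 'z = 44'


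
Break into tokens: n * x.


Scan left to right, longest-match per lexeme
Tokens: ID(n), OP(*), ID(x)


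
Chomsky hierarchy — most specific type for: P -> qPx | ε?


Single nonterminal LHS, but q^n x^n is not regular
Classification: Type 2 (Context-Free)


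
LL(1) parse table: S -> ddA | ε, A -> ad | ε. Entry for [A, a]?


For [A, a]: 'a' ∈ FIRST(ad)
Entry: A -> ad


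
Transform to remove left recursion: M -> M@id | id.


Left-recursive alternatives: M@id; non-recursive: id
Introduce M': M -> idM', M' -> @idM' | ε


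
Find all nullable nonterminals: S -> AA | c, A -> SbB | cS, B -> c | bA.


A nonterminal is nullable iff some alternative derives ε (directly, or every symbol in it is nullable)
Nullable: {}


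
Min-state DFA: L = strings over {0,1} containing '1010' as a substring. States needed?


KMP-style automaton: 4 progress states + 1 absorbing accept = 5
Minimal DFA: 5 states


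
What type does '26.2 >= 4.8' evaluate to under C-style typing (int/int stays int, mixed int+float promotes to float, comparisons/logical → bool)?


Operand types: float >= float
Rule: comparison yields bool
Result type: bool


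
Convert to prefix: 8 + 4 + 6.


left-to-right (same/higher precedence on left): tree is (+ (+ 8 4) 6)
Prefix: + + 8 4 6


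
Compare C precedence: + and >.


'+' is additive (level 9); '>' is relational (level 7)
Higher level binds tighter
'+' has higher precedence than '>'


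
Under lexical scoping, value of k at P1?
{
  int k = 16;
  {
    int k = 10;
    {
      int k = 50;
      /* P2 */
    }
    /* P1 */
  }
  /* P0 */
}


k declared in the same block as P1
k = 10


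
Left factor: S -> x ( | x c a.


Common prefix: 'x'
Factored: S -> x S', S' -> ( | c a


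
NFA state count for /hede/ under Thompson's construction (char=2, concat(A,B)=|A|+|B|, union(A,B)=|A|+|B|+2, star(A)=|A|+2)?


Syntax tree has 4 char leaf(s), 0 union(s), 0 star(s)
chars contribute 4×2 = 8; each union adds +2; each star adds +2
Total: 8 + 0 + 0 = 8 states


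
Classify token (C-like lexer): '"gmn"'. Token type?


Pattern: double-quoted sequence
Type: STRING_LITERAL


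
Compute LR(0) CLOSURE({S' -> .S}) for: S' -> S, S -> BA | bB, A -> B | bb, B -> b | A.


Start: S' -> .S
For each item with dot before a nonterminal B, add B -> .γ for every B-production
Closure: [S' -> .S, S -> .BA, S -> .bB, B -> .b, B -> .A, A -> .B, A -> .bb]


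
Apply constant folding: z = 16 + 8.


16 + 8 = 24 at compile time
Optimized: z = 24


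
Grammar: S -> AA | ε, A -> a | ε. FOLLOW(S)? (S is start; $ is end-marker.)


$ ∈ FOLLOW(S). For each A -> αBβ: add FIRST(β)\{ε} to FOLLOW(B); if β nullable, add FOLLOW(A).
FOLLOW(S) = {$}


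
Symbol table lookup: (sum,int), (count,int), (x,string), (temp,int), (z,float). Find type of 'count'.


Lookup 'count' → type int


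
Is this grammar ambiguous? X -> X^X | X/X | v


'v^v/v' has two parse trees (no precedence encoded between ^ and /)
Ambiguous


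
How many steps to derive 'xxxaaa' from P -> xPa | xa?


Derivation: P => xPa => xxPaa => xxxaaa
Steps: 3


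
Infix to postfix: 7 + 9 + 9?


Left to right (same or higher precedence on left)
Postfix: 7 9 + 9 +


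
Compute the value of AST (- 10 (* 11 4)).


Evaluate inner: (* 11 4) = 44
Evaluate root: (- 10 44) = -34
Result: -34


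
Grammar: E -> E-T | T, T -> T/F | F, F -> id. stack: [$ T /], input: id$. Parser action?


no handle; shift 'id'
Action: shift


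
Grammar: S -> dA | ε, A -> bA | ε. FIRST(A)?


Per alternative of A: FIRST(bA) = {b}; FIRST(ε) = {ε}
FIRST(A) = {b, ε}


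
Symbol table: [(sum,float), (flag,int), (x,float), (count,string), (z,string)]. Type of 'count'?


Lookup 'count' → type string


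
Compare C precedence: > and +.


'+' is additive (level 9); '>' is relational (level 7)
Higher level binds tighter
'+' has higher precedence than '>'


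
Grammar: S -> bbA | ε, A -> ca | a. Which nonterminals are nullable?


A nonterminal is nullable iff some alternative derives ε (directly, or every symbol in it is nullable)
Nullable: {S}


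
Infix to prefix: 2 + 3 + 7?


left-to-right (same/higher precedence on left): tree is (+ (+ 2 3) 7)
Prefix: + + 2 3 7


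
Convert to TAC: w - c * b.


Break into single-operator statements:
t1 = c * b
t2 = w - t1


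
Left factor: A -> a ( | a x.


Common prefix: 'a'
Factored: A -> a A', A' -> ( | x


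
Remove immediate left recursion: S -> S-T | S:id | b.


Left-recursive alternatives: S-T, S:id; non-recursive: b
Introduce S': S -> bS', S' -> -TS' | :idS' | ε


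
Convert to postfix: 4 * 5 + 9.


Left to right (same or higher precedence on left)
Postfix: 4 5 * 9 +


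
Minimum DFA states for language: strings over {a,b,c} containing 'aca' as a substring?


KMP-style automaton: 3 progress states + 1 absorbing accept = 4
Minimal DFA: 4 states


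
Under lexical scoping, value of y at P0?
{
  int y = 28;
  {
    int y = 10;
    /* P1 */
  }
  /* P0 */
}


y declared in the same block as P0
y = 28


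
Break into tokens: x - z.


Scan left to right, longest-match per lexeme
Tokens: ID(x), OP(-), ID(z)


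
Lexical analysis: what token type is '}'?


Pattern: delimiter/punctuation
Type: PUNCTUATION


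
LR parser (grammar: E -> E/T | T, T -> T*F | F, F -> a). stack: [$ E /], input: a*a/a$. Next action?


no handle ('E/' is not any RHS); shift 'a'
Action: shift


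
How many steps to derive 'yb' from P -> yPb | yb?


Derivation: P => yb
Steps: 1


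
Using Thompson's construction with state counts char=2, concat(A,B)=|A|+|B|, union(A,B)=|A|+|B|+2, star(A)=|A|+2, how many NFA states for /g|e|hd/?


Syntax tree has 4 char leaf(s), 2 union(s), 0 star(s)
chars contribute 4×2 = 8; each union adds +2; each star adds +2
Total: 8 + 4 + 0 = 12 states


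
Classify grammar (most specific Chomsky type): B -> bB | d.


Right-linear: every RHS is a terminal or a terminal followed by one nonterminal
Classification: Type 3 (Regular)


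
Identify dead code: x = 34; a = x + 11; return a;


x is read by a's definition; a is returned
No dead code


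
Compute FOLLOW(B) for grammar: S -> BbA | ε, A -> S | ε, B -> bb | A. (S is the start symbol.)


$ ∈ FOLLOW(S). For each A -> αBβ: add FIRST(β)\{ε} to FOLLOW(B); if β nullable, add FOLLOW(A).
FOLLOW(B) = {b}


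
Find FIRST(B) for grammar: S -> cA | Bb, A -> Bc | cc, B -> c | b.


Per alternative of B: FIRST(c) = {c}; FIRST(b) = {b}
FIRST(B) = {b, c}


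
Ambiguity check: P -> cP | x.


right-linear, alternatives start with distinct terminals 'c' vs 'x': unique leftmost derivation
Unambiguous


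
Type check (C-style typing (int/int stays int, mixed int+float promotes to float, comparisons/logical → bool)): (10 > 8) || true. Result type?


Operand types: bool || bool
Rule: logical operators take bool operands and yield bool
Result type: bool


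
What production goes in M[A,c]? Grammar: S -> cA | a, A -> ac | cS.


For [A, c]: 'c' ∈ FIRST(cS)
Entry: A -> cS


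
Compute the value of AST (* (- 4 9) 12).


Evaluate inner: (- 4 9) = -5
Evaluate root: (* -5 12) = -60
Result: -60


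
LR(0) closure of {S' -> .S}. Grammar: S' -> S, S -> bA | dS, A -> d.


Start: S' -> .S
For each item with dot before a nonterminal B, add B -> .γ for every B-production
Closure: [S' -> .S, S -> .bA, S -> .dS]


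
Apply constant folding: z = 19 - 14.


19 - 14 = 5 at compile time
Optimized: z = 5


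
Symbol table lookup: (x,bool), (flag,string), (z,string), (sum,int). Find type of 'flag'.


Lookup 'flag' → type string


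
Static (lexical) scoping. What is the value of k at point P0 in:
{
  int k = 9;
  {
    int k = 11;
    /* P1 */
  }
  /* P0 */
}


k declared in the same block as P0
k = 9


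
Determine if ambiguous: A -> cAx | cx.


balanced c^n…x^n: each string has a unique parse
Unambiguous


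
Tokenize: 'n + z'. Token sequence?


Scan left to right, longest-match per lexeme
Tokens: ID(n), OP(+), ID(z)


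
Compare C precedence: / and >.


'/' is multiplicative (level 10); '>' is relational (level 7)
Higher level binds tighter
'/' has higher precedence than '>'


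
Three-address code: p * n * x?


Break into single-operator statements:
t1 = p * n
t2 = t1 * x


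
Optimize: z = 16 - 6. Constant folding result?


16 - 6 = 10 at compile time
Optimized: z = 10


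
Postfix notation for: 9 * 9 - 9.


Left to right (same or higher precedence on left)
Postfix: 9 9 * 9 -


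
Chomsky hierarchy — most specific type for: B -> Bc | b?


Left-linear: every RHS is a terminal or one nonterminal followed by a terminal
Classification: Type 3 (Regular)


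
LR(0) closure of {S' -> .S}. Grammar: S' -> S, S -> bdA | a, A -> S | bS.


Start: S' -> .S
For each item with dot before a nonterminal B, add B -> .γ for every B-production
Closure: [S' -> .S, S -> .bdA, S -> .a]


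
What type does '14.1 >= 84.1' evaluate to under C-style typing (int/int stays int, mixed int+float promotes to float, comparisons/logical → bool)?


Operand types: float >= float
Rule: comparison yields bool
Result type: bool


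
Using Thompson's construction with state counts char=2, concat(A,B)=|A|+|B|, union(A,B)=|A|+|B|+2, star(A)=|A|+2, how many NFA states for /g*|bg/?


Syntax tree has 3 char leaf(s), 1 union(s), 1 star(s)
chars contribute 3×2 = 6; each union adds +2; each star adds +2
Total: 6 + 2 + 2 = 10 states


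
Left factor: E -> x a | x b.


Common prefix: 'x'
Factored: E -> x E', E' -> a | b


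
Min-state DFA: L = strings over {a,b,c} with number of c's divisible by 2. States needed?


Track (count of c) mod 2: states 0..1, accept at 0
Minimal DFA: 2 states


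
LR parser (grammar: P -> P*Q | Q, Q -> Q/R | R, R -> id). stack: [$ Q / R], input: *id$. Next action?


handle 'Q/R' on top
Action: reduce (Q -> Q/R)


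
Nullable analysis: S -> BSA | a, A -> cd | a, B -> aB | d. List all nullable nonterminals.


A nonterminal is nullable iff some alternative derives ε (directly, or every symbol in it is nullable)
Nullable: {}


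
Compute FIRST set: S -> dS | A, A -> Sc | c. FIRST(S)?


Per alternative of S: FIRST(dS) = {d}; FIRST(A) = {c, d}
FIRST(S) = {c, d}


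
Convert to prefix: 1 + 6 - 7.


left-to-right (same/higher precedence on left): tree is (- (+ 1 6) 7)
Prefix: - + 1 6 7


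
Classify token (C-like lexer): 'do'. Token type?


Pattern: reserved word
Type: KEYWORD


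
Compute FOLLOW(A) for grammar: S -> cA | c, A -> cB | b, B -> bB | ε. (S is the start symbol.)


$ ∈ FOLLOW(S). For each A -> αBβ: add FIRST(β)\{ε} to FOLLOW(B); if β nullable, add FOLLOW(A).
FOLLOW(A) = {$}


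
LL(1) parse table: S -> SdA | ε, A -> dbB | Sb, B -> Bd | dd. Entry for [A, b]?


For [A, b]: 'b' ∈ FIRST(Sb)
Entry: A -> Sb


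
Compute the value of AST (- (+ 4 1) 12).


Evaluate inner: (+ 4 1) = 5
Evaluate root: (- 5 12) = -7
Result: -7


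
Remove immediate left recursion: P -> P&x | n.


Left-recursive alternatives: P&x; non-recursive: n
Introduce P': P -> nP', P' -> &xP' | ε


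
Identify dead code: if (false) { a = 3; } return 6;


condition is constant false, so the whole block is unreachable
Dead: 'if (false) { a = 3; }'


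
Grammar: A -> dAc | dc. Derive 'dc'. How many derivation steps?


Derivation: A => dc
Steps: 1


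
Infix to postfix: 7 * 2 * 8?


Left to right (same or higher precedence on left)
Postfix: 7 2 * 8 *


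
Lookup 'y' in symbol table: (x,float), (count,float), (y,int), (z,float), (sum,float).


Lookup 'y' → type int


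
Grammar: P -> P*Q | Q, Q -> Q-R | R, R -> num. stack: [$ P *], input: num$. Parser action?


no handle ('P*' is not any RHS); shift 'num'
Action: shift


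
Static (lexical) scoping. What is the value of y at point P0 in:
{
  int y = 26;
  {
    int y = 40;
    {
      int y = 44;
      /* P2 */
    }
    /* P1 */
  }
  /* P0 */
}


y declared in the same block as P0
y = 26


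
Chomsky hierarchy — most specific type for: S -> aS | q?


Right-linear: every RHS is a terminal or a terminal followed by one nonterminal
Classification: Type 3 (Regular)


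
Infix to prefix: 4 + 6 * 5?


'*' binds tighter: tree is (+ 4 (* 6 5))
Prefix: + 4 * 6 5


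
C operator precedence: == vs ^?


'==' is equality (level 6); '^' is bitwise XOR (level 4)
Higher level binds tighter
'==' has higher precedence than '^'


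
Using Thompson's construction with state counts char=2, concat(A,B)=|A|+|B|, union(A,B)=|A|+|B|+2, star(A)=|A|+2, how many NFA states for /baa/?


Syntax tree has 3 char leaf(s), 0 union(s), 0 star(s)
chars contribute 3×2 = 6; each union adds +2; each star adds +2
Total: 6 + 0 + 0 = 6 states


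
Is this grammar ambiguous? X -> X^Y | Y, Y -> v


precedence layered via separate nonterminal Y: deterministic
Unambiguous


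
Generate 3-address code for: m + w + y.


Break into single-operator statements:
t1 = m + w
t2 = t1 + y


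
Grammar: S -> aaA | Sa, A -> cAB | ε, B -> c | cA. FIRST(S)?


Per alternative of S: FIRST(aaA) = {a}; FIRST(Sa) = {a}
FIRST(S) = {a}


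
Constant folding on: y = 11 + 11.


11 + 11 = 22 at compile time
Optimized: y = 22


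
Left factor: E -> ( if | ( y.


Common prefix: '('
Factored: E -> ( E', E' -> if | y


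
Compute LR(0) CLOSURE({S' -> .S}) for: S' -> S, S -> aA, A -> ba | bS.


Start: S' -> .S
For each item with dot before a nonterminal B, add B -> .γ for every B-production
Closure: [S' -> .S, S -> .aA]


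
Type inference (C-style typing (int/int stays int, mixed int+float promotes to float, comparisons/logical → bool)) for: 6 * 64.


Operand types: int * int
Rule: mixed int/float promotes to float; int/int stays int
Result type: int


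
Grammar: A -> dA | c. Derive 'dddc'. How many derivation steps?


Derivation: A => dA => ddA => dddA => dddc
Steps: 4


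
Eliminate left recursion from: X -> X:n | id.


Left-recursive alternatives: X:n; non-recursive: id
Introduce X': X -> idX', X' -> :nX' | ε


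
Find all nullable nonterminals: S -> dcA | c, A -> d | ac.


A nonterminal is nullable iff some alternative derives ε (directly, or every symbol in it is nullable)
Nullable: {}


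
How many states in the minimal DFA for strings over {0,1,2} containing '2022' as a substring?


KMP-style automaton: 4 progress states + 1 absorbing accept = 5
Minimal DFA: 5 states


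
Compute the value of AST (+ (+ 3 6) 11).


Evaluate inner: (+ 3 6) = 9
Evaluate root: (+ 9 11) = 20
Result: 20


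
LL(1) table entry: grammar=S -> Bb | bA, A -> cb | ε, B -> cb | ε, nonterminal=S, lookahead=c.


For [S, c]: 'c' ∈ FIRST(Bb)
Entry: S -> Bb


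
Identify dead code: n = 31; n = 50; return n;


first assignment to n is overwritten before any read
Dead: 'n = 31'


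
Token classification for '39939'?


Pattern: digits only
Type: INTEGER_LITERAL


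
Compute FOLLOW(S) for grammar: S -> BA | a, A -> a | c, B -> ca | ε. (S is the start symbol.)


$ ∈ FOLLOW(S). For each A -> αBβ: add FIRST(β)\{ε} to FOLLOW(B); if β nullable, add FOLLOW(A).
FOLLOW(S) = {$}


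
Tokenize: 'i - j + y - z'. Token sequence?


Scan left to right, longest-match per lexeme
Tokens: ID(i), OP(-), ID(j), OP(+), ID(y), OP(-), ID(z)


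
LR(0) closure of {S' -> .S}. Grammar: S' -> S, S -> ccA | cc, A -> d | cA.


Start: S' -> .S
For each item with dot before a nonterminal B, add B -> .γ for every B-production
Closure: [S' -> .S, S -> .ccA, S -> .cc]


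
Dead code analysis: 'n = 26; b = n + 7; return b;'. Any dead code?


n is read by b's definition; b is returned
No dead code


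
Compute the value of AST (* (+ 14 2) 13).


Evaluate inner: (+ 14 2) = 16
Evaluate root: (* 16 13) = 208
Result: 208


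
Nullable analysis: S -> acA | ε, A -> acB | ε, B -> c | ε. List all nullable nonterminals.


A nonterminal is nullable iff some alternative derives ε (directly, or every symbol in it is nullable)
Nullable: {A, B, S}


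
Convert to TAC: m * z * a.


Break into single-operator statements:
t1 = m * z
t2 = t1 * a


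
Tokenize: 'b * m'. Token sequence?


Scan left to right, longest-match per lexeme
Tokens: ID(b), OP(*), ID(m)


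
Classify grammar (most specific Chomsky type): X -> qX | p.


Right-linear: every RHS is a terminal or a terminal followed by one nonterminal
Classification: Type 3 (Regular)


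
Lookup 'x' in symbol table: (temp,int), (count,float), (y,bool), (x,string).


Lookup 'x' → type string


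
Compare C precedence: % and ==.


'%' is multiplicative (level 10); '==' is equality (level 6)
Higher level binds tighter
'%' has higher precedence than '=='


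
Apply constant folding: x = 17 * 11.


17 * 11 = 187 at compile time
Optimized: x = 187


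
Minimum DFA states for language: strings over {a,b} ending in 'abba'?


Track the longest suffix of input matching a prefix of 'abba': 5 classes (prefixes of length 0..4)
Minimal DFA: 5 states


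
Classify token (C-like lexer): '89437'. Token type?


Pattern: digits only
Type: INTEGER_LITERAL


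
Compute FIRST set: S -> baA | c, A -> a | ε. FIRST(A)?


Per alternative of A: FIRST(a) = {a}; FIRST(ε) = {ε}
FIRST(A) = {a, ε}


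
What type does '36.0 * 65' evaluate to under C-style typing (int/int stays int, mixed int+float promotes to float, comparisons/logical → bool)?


Operand types: float * int
Rule: mixed int/float promotes to float; int/int stays int
Result type: float


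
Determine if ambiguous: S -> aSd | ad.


balanced a^n…d^n: each string has a unique parse
Unambiguous


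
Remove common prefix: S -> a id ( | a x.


Common prefix: 'a'
Factored: S -> a S', S' -> id ( | x


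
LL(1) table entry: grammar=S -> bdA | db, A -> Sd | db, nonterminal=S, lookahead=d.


For [S, d]: 'd' ∈ FIRST(db)
Entry: S -> db


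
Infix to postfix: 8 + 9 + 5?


Left to right (same or higher precedence on left)
Postfix: 8 9 + 5 +


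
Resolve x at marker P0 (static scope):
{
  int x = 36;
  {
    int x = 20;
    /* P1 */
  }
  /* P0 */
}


x declared in the same block as P0
x = 36


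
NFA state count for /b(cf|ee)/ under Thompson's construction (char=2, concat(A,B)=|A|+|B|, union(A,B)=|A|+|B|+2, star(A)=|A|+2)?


Syntax tree has 5 char leaf(s), 1 union(s), 0 star(s)
chars contribute 5×2 = 10; each union adds +2; each star adds +2
Total: 10 + 2 + 0 = 12 states


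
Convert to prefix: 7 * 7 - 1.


left-to-right (same/higher precedence on left): tree is (- (* 7 7) 1)
Prefix: - * 7 7 1


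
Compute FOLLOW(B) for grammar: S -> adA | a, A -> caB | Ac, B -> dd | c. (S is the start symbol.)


$ ∈ FOLLOW(S). For each A -> αBβ: add FIRST(β)\{ε} to FOLLOW(B); if β nullable, add FOLLOW(A).
FOLLOW(B) = {$, c}


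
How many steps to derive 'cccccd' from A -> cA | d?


Derivation: A => cA => ccA => cccA => ccccA => cccccA => cccccd
Steps: 6


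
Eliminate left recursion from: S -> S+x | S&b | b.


Left-recursive alternatives: S+x, S&b; non-recursive: b
Introduce S': S -> bS', S' -> +xS' | &bS' | ε


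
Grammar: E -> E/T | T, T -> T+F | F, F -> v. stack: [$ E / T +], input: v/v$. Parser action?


no handle; shift 'v'
Action: shift


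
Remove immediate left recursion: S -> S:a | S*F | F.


Left-recursive alternatives: S:a, S*F; non-recursive: F
Introduce S': S -> FS', S' -> :aS' | *FS' | ε


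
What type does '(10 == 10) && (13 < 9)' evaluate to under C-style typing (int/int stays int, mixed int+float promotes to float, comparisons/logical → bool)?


Operand types: bool && bool
Rule: logical operators take bool operands and yield bool
Result type: bool


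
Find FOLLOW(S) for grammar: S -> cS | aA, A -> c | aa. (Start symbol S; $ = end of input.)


$ ∈ FOLLOW(S). For each A -> αBβ: add FIRST(β)\{ε} to FOLLOW(B); if β nullable, add FOLLOW(A).
FOLLOW(S) = {$}


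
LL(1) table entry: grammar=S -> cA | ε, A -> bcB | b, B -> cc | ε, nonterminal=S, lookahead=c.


For [S, c]: 'c' ∈ FIRST(cA)
Entry: S -> cA


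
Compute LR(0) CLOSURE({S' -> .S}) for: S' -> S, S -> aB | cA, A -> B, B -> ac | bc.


Start: S' -> .S
For each item with dot before a nonterminal B, add B -> .γ for every B-production
Closure: [S' -> .S, S -> .aB, S -> .cA]


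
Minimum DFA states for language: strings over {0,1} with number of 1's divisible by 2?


Track (count of 1) mod 2: states 0..1, accept at 0
Minimal DFA: 2 states


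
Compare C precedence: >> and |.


'>>' is shift (level 8); '|' is bitwise OR (level 3)
Higher level binds tighter
'>>' has higher precedence than '|'


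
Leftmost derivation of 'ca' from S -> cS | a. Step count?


Derivation: S => cS => ca
Steps: 2


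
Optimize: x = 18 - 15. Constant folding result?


18 - 15 = 3 at compile time
Optimized: x = 3


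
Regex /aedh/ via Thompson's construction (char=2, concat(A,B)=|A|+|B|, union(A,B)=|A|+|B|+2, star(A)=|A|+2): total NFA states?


Syntax tree has 4 char leaf(s), 0 union(s), 0 star(s)
chars contribute 4×2 = 8; each union adds +2; each star adds +2
Total: 8 + 0 + 0 = 8 states


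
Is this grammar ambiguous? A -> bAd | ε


balanced b^n…d^n: each string has a unique parse
Unambiguous


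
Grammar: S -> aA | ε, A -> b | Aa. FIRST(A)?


Per alternative of A: FIRST(b) = {b}; FIRST(Aa) = {b}
FIRST(A) = {b}


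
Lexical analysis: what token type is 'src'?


Pattern: letter/underscore followed by alphanumerics, not a keyword
Type: IDENTIFIER


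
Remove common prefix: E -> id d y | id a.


Common prefix: 'id'
Factored: E -> id E', E' -> d y | a


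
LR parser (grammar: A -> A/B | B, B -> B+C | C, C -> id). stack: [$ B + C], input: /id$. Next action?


handle 'B+C' on top
Action: reduce (B -> B+C)


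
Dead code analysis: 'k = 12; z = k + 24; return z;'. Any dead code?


k is read by z's definition; z is returned
No dead code


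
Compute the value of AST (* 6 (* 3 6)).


Evaluate inner: (* 3 6) = 18
Evaluate root: (* 6 18) = 108
Result: 108


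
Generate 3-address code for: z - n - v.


Break into single-operator statements:
t1 = z - n
t2 = t1 - v


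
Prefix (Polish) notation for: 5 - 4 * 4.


'*' binds tighter: tree is (- 5 (* 4 4))
Prefix: - 5 * 4 4


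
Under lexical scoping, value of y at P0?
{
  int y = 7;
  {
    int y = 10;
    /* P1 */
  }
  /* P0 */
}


y declared in the same block as P0
y = 7


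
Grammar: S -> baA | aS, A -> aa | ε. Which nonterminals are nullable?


A nonterminal is nullable iff some alternative derives ε (directly, or every symbol in it is nullable)
Nullable: {A}


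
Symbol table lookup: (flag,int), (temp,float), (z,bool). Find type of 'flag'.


Lookup 'flag' → type int


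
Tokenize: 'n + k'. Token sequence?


Scan left to right, longest-match per lexeme
Tokens: ID(n), OP(+), ID(k)


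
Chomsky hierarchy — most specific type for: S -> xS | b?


Right-linear: every RHS is a terminal or a terminal followed by one nonterminal
Classification: Type 3 (Regular)


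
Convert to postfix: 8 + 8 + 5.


Left to right (same or higher precedence on left)
Postfix: 8 8 + 5 +


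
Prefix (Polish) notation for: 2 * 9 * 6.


left-to-right (same/higher precedence on left): tree is (* (* 2 9) 6)
Prefix: * * 2 9 6


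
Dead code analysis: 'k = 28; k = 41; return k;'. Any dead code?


first assignment to k is overwritten before any read
Dead: 'k = 28'


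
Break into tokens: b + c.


Scan left to right, longest-match per lexeme
Tokens: ID(b), OP(+), ID(c)


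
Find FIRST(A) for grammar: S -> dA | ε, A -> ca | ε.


Per alternative of A: FIRST(ca) = {c}; FIRST(ε) = {ε}
FIRST(A) = {c, ε}


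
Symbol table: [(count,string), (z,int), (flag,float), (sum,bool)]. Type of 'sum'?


Lookup 'sum' → type bool


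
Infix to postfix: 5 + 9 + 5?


Left to right (same or higher precedence on left)
Postfix: 5 9 + 5 +


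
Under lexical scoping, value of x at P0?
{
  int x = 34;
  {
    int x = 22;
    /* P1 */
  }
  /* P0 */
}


x declared in the same block as P0
x = 34


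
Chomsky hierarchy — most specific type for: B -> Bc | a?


Left-linear: every RHS is a terminal or one nonterminal followed by a terminal
Classification: Type 3 (Regular)


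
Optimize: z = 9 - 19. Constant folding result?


9 - 19 = -10 at compile time
Optimized: z = -10


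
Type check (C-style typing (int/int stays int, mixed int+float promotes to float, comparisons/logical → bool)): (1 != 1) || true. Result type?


Operand types: bool || bool
Rule: logical operators take bool operands and yield bool
Result type: bool


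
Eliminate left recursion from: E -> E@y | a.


Left-recursive alternatives: E@y; non-recursive: a
Introduce E': E -> aE', E' -> @yE' | ε


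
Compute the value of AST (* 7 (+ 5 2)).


Evaluate inner: (+ 5 2) = 7
Evaluate root: (* 7 7) = 49
Result: 49


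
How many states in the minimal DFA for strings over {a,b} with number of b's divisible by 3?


Track (count of b) mod 3: states 0..2, accept at 0
Minimal DFA: 3 states


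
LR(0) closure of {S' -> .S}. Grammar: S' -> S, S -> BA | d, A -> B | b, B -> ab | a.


Start: S' -> .S
For each item with dot before a nonterminal B, add B -> .γ for every B-production
Closure: [S' -> .S, S -> .BA, S -> .d, B -> .ab, B -> .a]


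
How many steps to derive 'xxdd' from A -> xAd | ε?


Derivation: A => xAd => xxAdd => xxdd
Steps: 3


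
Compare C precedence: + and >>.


'+' is additive (level 9); '>>' is shift (level 8)
Higher level binds tighter
'+' has higher precedence than '>>'


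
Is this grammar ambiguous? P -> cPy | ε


balanced c^n…y^n: each string has a unique parse
Unambiguous


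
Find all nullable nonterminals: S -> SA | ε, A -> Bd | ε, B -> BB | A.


A nonterminal is nullable iff some alternative derives ε (directly, or every symbol in it is nullable)
Nullable: {A, B, S}


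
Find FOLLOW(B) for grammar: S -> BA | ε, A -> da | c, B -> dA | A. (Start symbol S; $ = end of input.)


$ ∈ FOLLOW(S). For each A -> αBβ: add FIRST(β)\{ε} to FOLLOW(B); if β nullable, add FOLLOW(A).
FOLLOW(B) = {c, d}


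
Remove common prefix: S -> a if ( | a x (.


Common prefix: 'a'
Factored: S -> a S', S' -> if ( | x (


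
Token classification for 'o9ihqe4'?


Pattern: letter/underscore followed by alphanumerics, not a keyword
Type: IDENTIFIER


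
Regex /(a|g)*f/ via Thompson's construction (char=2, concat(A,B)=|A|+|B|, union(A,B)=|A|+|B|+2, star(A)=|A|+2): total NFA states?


Syntax tree has 3 char leaf(s), 1 union(s), 1 star(s)
chars contribute 3×2 = 6; each union adds +2; each star adds +2
Total: 6 + 2 + 2 = 10 states


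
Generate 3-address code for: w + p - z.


Break into single-operator statements:
t1 = w + p
t2 = t1 - z


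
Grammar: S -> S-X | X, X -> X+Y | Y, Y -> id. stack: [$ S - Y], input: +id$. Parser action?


'Y' (not preceded by X+) is the handle for X -> Y
Action: reduce (X -> Y)


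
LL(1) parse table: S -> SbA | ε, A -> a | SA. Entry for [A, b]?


For [A, b]: 'b' ∈ FIRST(SA)
Entry: A -> SA


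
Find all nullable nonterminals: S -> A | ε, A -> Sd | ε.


A nonterminal is nullable iff some alternative derives ε (directly, or every symbol in it is nullable)
Nullable: {A, S}


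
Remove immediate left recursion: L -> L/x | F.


Left-recursive alternatives: L/x; non-recursive: F
Introduce L': L -> FL', L' -> /xL' | ε


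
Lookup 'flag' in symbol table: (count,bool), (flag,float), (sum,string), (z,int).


Lookup 'flag' → type float


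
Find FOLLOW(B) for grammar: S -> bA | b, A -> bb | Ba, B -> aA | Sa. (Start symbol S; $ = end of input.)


$ ∈ FOLLOW(S). For each A -> αBβ: add FIRST(β)\{ε} to FOLLOW(B); if β nullable, add FOLLOW(A).
FOLLOW(B) = {a}


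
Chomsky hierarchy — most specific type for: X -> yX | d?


Right-linear: every RHS is a terminal or a terminal followed by one nonterminal
Classification: Type 3 (Regular)


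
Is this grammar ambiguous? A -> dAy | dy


balanced d^n…y^n: each string has a unique parse
Unambiguous


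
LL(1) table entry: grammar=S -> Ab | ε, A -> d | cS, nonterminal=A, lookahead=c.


For [A, c]: 'c' ∈ FIRST(cS)
Entry: A -> cS


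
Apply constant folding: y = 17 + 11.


17 + 11 = 28 at compile time
Optimized: y = 28


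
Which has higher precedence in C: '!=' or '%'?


'%' is multiplicative (level 10); '!=' is equality (level 6)
Higher level binds tighter
'%' has higher precedence than '!='


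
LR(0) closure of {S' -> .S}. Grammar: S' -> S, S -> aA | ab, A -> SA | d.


Start: S' -> .S
For each item with dot before a nonterminal B, add B -> .γ for every B-production
Closure: [S' -> .S, S -> .aA, S -> .ab]


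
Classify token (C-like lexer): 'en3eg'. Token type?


Pattern: letter/underscore followed by alphanumerics, not a keyword
Type: IDENTIFIER


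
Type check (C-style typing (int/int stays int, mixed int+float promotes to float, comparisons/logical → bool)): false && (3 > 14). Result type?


Operand types: bool && bool
Rule: logical operators take bool operands and yield bool
Result type: bool


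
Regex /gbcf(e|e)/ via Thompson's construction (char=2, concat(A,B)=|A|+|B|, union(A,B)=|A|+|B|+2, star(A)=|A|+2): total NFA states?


Syntax tree has 6 char leaf(s), 1 union(s), 0 star(s)
chars contribute 6×2 = 12; each union adds +2; each star adds +2
Total: 12 + 2 + 0 = 14 states


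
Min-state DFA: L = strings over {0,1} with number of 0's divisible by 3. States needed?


Track (count of 0) mod 3: states 0..2, accept at 0
Minimal DFA: 3 states


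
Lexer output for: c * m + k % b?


Scan left to right, longest-match per lexeme
Tokens: ID(c), OP(*), ID(m), OP(+), ID(k), OP(%), ID(b)


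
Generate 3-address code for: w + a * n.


Break into single-operator statements:
t1 = a * n
t2 = w + t1


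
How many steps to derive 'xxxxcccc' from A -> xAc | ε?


Derivation: A => xAc => xxAcc => xxxAccc => xxxxAcccc => xxxxcccc
Steps: 5


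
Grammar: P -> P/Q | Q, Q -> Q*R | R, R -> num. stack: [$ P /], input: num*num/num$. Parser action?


no handle ('P/' is not any RHS); shift 'num'
Action: shift
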